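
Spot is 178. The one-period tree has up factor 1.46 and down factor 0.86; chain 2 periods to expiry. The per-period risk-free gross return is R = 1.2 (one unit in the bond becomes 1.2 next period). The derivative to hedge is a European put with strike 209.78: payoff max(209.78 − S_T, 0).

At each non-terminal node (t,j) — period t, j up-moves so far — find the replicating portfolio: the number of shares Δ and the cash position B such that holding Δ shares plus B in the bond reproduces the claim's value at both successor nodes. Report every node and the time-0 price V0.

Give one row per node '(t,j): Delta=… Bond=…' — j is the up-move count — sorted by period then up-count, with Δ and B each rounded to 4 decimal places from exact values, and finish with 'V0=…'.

Under the risk-neutral measure, an up-move has probability p* = (R−d)/(u−d) = 0.5667 and values discount at R = 1.2.
At expiry t=2: V(2,0)=78.1312, V(2,1)=0.0000, V(2,2)=0.0000
(1,0): S=153.0800. Δ = (V_up−V_dn)/(S_up−S_dn) = (0.0000−78.1312)/(223.4968−131.6488) = -0.8507. V = [p*·0.0000 + (1−p*)·78.1312]/1.2 = 28.2140. B = V − Δ·S = 158.4327.
(1,1): S=259.8800. Δ = (V_up−V_dn)/(S_up−S_dn) = (0.0000−0.0000)/(379.4248−223.4968) = 0.0000. V = [p*·0.0000 + (1−p*)·0.0000]/1.2 = 0.0000. B = V − Δ·S = 0.0000.
(0,0): S=178.0000. Δ = (V_up−V_dn)/(S_up−S_dn) = (0.0000−28.2140)/(259.8800−153.0800) = -0.2642. V = [p*·0.0000 + (1−p*)·28.2140]/1.2 = 10.1884. B = V − Δ·S = 57.2118.
Each (Δ,B) replicates both successor values, so the strategy is self-financing and V0 is arbitrage-free.

(0,0): Delta=-0.2642 Bond=57.2118
(1,0): Delta=-0.8507 Bond=158.4327
(1,1): Delta=0.0000 Bond=0.0000
V0=10.1884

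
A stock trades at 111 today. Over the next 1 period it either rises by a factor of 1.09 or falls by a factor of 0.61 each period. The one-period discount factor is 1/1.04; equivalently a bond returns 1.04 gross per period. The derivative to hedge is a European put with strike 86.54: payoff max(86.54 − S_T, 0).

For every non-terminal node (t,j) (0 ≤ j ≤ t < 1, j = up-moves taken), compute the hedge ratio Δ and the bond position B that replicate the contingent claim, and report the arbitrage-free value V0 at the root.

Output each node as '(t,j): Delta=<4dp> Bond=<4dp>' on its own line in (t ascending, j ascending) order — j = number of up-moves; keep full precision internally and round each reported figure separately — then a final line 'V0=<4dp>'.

(0,0): Delta=-0.3534 Bond=41.1152
V0=1.8860

No-arbitrage ⇒ martingale measure with p* = (R−d)/(u−d) = 0.8958.
Terminal values V(1,·): V(1,0)=18.8300, V(1,1)=0.0000
(0,0): S=111.0000. Δ = (V_up−V_dn)/(S_up−S_dn) = (0.0000−18.8300)/(120.9900−67.7100) = -0.3534. V = [p*·0.0000 + (1−p*)·18.8300]/1.04 = 1.8860. B = V − Δ·S = 41.1152.
Self-financing check: at every node Δ·S+B equals the discounted successor values.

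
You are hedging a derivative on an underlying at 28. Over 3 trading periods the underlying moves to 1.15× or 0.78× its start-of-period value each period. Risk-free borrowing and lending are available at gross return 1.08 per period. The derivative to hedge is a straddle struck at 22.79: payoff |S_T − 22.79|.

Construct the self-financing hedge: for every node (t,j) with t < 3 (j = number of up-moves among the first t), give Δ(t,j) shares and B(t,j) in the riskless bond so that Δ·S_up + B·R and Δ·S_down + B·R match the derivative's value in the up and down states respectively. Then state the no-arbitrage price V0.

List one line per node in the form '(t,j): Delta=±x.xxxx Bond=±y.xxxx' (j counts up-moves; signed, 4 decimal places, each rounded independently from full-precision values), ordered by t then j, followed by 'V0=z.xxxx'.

Under the risk-neutral measure, an up-move has probability p* = (R−d)/(u−d) = 0.8108 and values discount at R = 1.08.
Terminal payoffs: V(3,0)=9.5025, V(3,1)=3.1995, V(3,2)=6.0934, V(3,3)=19.7945
Node (2,0) S=17.0352: V=(p*·3.1995+(1−p*)·9.5025)/1.08=4.0667; Δ=(3.1995−9.5025)/(19.5905−13.2875)=-1.0000; B=V−Δ·S=21.1019
Node (2,1) S=25.1160: V=(p*·6.0934+(1−p*)·3.1995)/1.08=5.1351; Δ=(6.0934−3.1995)/(28.8834−19.5905)=0.3114; B=V−Δ·S=-2.6862
Node (2,2) S=37.0300: V=(p*·19.7945+(1−p*)·6.0934)/1.08=15.9281; Δ=(19.7945−6.0934)/(42.5845−28.8834)=1.0000; B=V−Δ·S=-21.1019
Node (1,0) S=21.8400: V=(p*·5.1351+(1−p*)·4.0667)/1.08=4.5676; Δ=(5.1351−4.0667)/(25.1160−17.0352)=0.1322; B=V−Δ·S=1.6799
Node (1,1) S=32.2000: V=(p*·15.9281+(1−p*)·5.1351)/1.08=12.8576; Δ=(15.9281−5.1351)/(37.0300−25.1160)=0.9059; B=V−Δ·S=-16.3128
Node (0,0) S=28.0000: V=(p*·12.8576+(1−p*)·4.5676)/1.08=10.4530; Δ=(12.8576−4.5676)/(32.2000−21.8400)=0.8002; B=V−Δ·S=-11.9526
The time-0 hedge costs 10.4530, which is the no-arbitrage price.

(0,0): Delta=0.8002 Bond=-11.9526
(1,0): Delta=0.1322 Bond=1.6799
(1,1): Delta=0.9059 Bond=-16.3128
(2,0): Delta=-1.0000 Bond=21.1019
(2,1): Delta=0.3114 Bond=-2.6862
(2,2): Delta=1.0000 Bond=-21.1019
V0=10.4530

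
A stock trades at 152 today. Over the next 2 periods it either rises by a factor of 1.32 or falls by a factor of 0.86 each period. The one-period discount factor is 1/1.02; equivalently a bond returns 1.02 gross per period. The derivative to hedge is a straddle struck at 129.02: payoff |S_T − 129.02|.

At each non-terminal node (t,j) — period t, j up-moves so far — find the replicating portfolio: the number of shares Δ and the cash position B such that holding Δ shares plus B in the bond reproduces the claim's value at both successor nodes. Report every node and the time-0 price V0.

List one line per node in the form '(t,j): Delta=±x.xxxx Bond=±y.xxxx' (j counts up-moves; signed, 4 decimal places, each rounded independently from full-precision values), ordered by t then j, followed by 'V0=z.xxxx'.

Risk-neutral probability p* = (R−d)/(u−d) = (1.02−0.86)/(1.32−0.86) = 0.3478.
At expiry t=2: V(2,0)=16.6008, V(2,1)=43.5304, V(2,2)=135.8248
Node (1,0) S=130.7200: V=(p*·43.5304+(1−p*)·16.6008)/1.02=25.4584; Δ=(43.5304−16.6008)/(172.5504−112.4192)=0.4478; B=V−Δ·S=-33.0842
Node (1,1) S=200.6400: V=(p*·135.8248+(1−p*)·43.5304)/1.02=74.1498; Δ=(135.8248−43.5304)/(264.8448−172.5504)=1.0000; B=V−Δ·S=-126.4902
Node (0,0) S=152.0000: V=(p*·74.1498+(1−p*)·25.4584)/1.02=41.5633; Δ=(74.1498−25.4584)/(200.6400−130.7200)=0.6964; B=V−Δ·S=-64.2875
Each (Δ,B) replicates both successor values, so the strategy is self-financing and V0 is arbitrage-free.

(0,0): Delta=0.6964 Bond=-64.2875
(1,0): Delta=0.4478 Bond=-33.0842
(1,1): Delta=1.0000 Bond=-126.4902
V0=41.5633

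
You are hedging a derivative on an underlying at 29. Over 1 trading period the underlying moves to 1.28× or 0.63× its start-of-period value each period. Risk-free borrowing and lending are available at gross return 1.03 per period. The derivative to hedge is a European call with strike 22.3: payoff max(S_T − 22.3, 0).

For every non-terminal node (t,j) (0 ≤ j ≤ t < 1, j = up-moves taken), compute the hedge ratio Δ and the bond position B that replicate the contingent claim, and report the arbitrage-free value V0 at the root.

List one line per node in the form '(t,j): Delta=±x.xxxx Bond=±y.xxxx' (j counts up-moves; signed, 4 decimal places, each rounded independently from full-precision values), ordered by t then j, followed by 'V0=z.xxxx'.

(0,0): Delta=0.7862 Bond=-13.9456
V0=8.8544

The replicating-portfolio and risk-neutral prices coincide; use p* = (1.03−0.63)/(1.28−0.63) = 0.6154 for the latter.
Payoff layer (t=1): V(1,0)=0.0000, V(1,1)=14.8200
Node (0,0) S=29.0000: V=(p*·14.8200+(1−p*)·0.0000)/1.03=8.8544; Δ=(14.8200−0.0000)/(37.1200−18.2700)=0.7862; B=V−Δ·S=-13.9456
The time-0 hedge costs 8.8544, which is the no-arbitrage price.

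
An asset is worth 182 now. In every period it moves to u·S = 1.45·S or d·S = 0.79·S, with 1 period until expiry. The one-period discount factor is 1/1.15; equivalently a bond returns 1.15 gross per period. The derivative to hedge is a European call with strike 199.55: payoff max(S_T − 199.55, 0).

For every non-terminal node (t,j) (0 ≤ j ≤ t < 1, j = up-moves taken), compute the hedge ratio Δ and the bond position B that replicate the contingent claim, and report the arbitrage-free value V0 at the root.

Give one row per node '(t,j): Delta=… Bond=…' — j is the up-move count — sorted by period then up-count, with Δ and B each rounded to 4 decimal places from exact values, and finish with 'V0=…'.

Since d<R<u, set p* = (R−d)/(u−d) = 0.5455; price each node as the discounted p*-expectation of its children.
Terminal payoffs: V(1,0)=0.0000, V(1,1)=64.3500
  t=0,j=0: stock 182.0000 → up 263.9000 (V=64.3500), down 143.7800 (V=0.0000). Price 30.5217; hedge Δ=0.5357, bond B=-66.9783.
Self-financing check: at every node Δ·S+B equals the discounted successor values.

(0,0): Delta=0.5357 Bond=-66.9783
V0=30.5217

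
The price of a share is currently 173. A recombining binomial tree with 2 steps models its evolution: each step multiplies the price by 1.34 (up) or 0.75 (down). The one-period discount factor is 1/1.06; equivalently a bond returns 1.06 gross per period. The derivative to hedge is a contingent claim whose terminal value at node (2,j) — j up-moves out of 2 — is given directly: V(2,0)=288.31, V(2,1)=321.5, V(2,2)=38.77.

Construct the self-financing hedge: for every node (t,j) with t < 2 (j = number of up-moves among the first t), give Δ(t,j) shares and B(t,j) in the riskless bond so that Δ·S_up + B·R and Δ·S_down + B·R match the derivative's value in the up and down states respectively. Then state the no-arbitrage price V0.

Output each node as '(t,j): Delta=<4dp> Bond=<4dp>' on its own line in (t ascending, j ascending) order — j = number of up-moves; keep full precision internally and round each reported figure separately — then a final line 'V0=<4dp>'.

The replicating-portfolio and risk-neutral prices coincide; use p* = (1.06−0.75)/(1.34−0.75) = 0.5254 for the latter.
Payoff layer (t=2): V(2,0)=288.3100, V(2,1)=321.5000, V(2,2)=38.7700
(1,0): S=129.7500. Δ = (V_up−V_dn)/(S_up−S_dn) = (321.5000−288.3100)/(173.8650−97.3125) = 0.4336. V = [p*·321.5000 + (1−p*)·288.3100]/1.06 = 288.4423. B = V − Δ·S = 232.1880.
(1,1): S=231.8200. Δ = (V_up−V_dn)/(S_up−S_dn) = (38.7700−321.5000)/(310.6388−173.8650) = -2.0671. V = [p*·38.7700 + (1−p*)·321.5000]/1.06 = 163.1575. B = V − Δ·S = 642.3609.
(0,0): S=173.0000. Δ = (V_up−V_dn)/(S_up−S_dn) = (163.1575−288.4423)/(231.8200−129.7500) = -1.2274. V = [p*·163.1575 + (1−p*)·288.4423]/1.06 = 210.0139. B = V − Δ·S = 422.3609.
Root portfolio cost Δ·173+B reproduces V0=210.0139.

(0,0): Delta=-1.2274 Bond=422.3609
(1,0): Delta=0.4336 Bond=232.1880
(1,1): Delta=-2.0671 Bond=642.3609
V0=210.0139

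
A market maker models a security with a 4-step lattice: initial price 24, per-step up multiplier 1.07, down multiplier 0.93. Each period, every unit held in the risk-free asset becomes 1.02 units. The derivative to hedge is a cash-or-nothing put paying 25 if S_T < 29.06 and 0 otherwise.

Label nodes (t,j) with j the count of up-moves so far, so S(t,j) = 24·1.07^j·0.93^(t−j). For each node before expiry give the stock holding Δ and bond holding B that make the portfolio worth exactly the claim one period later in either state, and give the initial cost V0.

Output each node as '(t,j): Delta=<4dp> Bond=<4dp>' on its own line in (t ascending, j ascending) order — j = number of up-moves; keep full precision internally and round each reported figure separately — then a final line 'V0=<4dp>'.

(0,0): Delta=-1.8627 Bond=63.8565
(1,0): Delta=0.0000 Bond=23.5581
(1,1): Delta=-2.7621 Bond=88.2311
(2,0): Delta=0.0000 Bond=24.0292
(2,1): Delta=0.0000 Bond=24.0292
(2,2): Delta=-4.0959 Bond=126.6438
(3,0): Delta=0.0000 Bond=24.5098
(3,1): Delta=0.0000 Bond=24.5098
(3,2): Delta=0.0000 Bond=24.5098
(3,3): Delta=-6.0736 Bond=187.3249
V0=19.1516

The replicating-portfolio and risk-neutral prices coincide; use p* = (1.02−0.93)/(1.07−0.93) = 0.6429 for the latter.
Payoff layer (t=4): V(4,0)=25.0000, V(4,1)=25.0000, V(4,2)=25.0000, V(4,3)=25.0000, V(4,4)=0.0000
(3,0): S=19.3046. Δ = (V_up−V_dn)/(S_up−S_dn) = (25.0000−25.0000)/(20.6559−17.9532) = 0.0000. V = [p*·25.0000 + (1−p*)·25.0000]/1.02 = 24.5098. B = V − Δ·S = 24.5098.
(3,1): S=22.2106. Δ = (V_up−V_dn)/(S_up−S_dn) = (25.0000−25.0000)/(23.7654−20.6559) = 0.0000. V = [p*·25.0000 + (1−p*)·25.0000]/1.02 = 24.5098. B = V − Δ·S = 24.5098.
(3,2): S=25.5542. Δ = (V_up−V_dn)/(S_up−S_dn) = (25.0000−25.0000)/(27.3430−23.7654) = 0.0000. V = [p*·25.0000 + (1−p*)·25.0000]/1.02 = 24.5098. B = V − Δ·S = 24.5098.
(3,3): S=29.4010. Δ = (V_up−V_dn)/(S_up−S_dn) = (0.0000−25.0000)/(31.4591−27.3430) = -6.0736. V = [p*·0.0000 + (1−p*)·25.0000]/1.02 = 8.7535. B = V − Δ·S = 187.3249.
(2,0): S=20.7576. Δ = (V_up−V_dn)/(S_up−S_dn) = (24.5098−24.5098)/(22.2106−19.3046) = 0.0000. V = [p*·24.5098 + (1−p*)·24.5098]/1.02 = 24.0292. B = V − Δ·S = 24.0292.
(2,1): S=23.8824. Δ = (V_up−V_dn)/(S_up−S_dn) = (24.5098−24.5098)/(25.5542−22.2106) = 0.0000. V = [p*·24.5098 + (1−p*)·24.5098]/1.02 = 24.0292. B = V − Δ·S = 24.0292.
(2,2): S=27.4776. Δ = (V_up−V_dn)/(S_up−S_dn) = (8.7535−24.5098)/(29.4010−25.5542) = -4.0959. V = [p*·8.7535 + (1−p*)·24.5098]/1.02 = 14.0988. B = V − Δ·S = 126.6438.
(1,0): S=22.3200. Δ = (V_up−V_dn)/(S_up−S_dn) = (24.0292−24.0292)/(23.8824−20.7576) = 0.0000. V = [p*·24.0292 + (1−p*)·24.0292]/1.02 = 23.5581. B = V − Δ·S = 23.5581.
(1,1): S=25.6800. Δ = (V_up−V_dn)/(S_up−S_dn) = (14.0988−24.0292)/(27.4776−23.8824) = -2.7621. V = [p*·14.0988 + (1−p*)·24.0292]/1.02 = 17.2994. B = V − Δ·S = 88.2311.
(0,0): S=24.0000. Δ = (V_up−V_dn)/(S_up−S_dn) = (17.2994−23.5581)/(25.6800−22.3200) = -1.8627. V = [p*·17.2994 + (1−p*)·23.5581]/1.02 = 19.1516. B = V − Δ·S = 63.8565.
Root portfolio cost Δ·24+B reproduces V0=19.1516.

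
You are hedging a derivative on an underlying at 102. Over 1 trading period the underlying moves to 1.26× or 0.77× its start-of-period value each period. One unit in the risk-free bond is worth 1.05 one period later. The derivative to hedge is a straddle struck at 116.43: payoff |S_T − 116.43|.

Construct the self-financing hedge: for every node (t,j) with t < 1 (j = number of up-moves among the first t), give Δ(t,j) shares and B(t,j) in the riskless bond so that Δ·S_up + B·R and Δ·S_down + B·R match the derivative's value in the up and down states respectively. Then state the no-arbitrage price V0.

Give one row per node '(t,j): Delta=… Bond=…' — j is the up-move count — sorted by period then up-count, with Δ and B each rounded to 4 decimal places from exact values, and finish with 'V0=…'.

No-arbitrage ⇒ martingale measure with p* = (R−d)/(u−d) = 0.5714.
Terminal values V(1,·): V(1,0)=37.8900, V(1,1)=12.0900
  t=0,j=0: stock 102.0000 → up 128.5200 (V=12.0900), down 78.5400 (V=37.8900). Price 22.0449; hedge Δ=-0.5162, bond B=74.6980.
Self-financing check: at every node Δ·S+B equals the discounted successor values.

(0,0): Delta=-0.5162 Bond=74.6980
V0=22.0449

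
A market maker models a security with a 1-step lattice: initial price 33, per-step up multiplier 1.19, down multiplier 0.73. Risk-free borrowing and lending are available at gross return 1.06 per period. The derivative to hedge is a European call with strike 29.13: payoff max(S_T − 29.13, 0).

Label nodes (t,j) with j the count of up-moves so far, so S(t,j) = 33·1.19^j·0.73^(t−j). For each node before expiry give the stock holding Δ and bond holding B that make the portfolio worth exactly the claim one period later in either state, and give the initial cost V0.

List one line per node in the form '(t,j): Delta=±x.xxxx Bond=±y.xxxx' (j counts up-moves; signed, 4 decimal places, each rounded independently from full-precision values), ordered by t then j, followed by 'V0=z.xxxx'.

Risk-neutral probability p* = (R−d)/(u−d) = (1.06−0.73)/(1.19−0.73) = 0.7174.
Terminal payoffs: V(1,0)=0.0000, V(1,1)=10.1400
(0,0): S=33.0000. Δ = (V_up−V_dn)/(S_up−S_dn) = (10.1400−0.0000)/(39.2700−24.0900) = 0.6680. V = [p*·10.1400 + (1−p*)·0.0000]/1.06 = 6.8626. B = V − Δ·S = -15.1809.
Self-financing check: at every node Δ·S+B equals the discounted successor values.

(0,0): Delta=0.6680 Bond=-15.1809
V0=6.8626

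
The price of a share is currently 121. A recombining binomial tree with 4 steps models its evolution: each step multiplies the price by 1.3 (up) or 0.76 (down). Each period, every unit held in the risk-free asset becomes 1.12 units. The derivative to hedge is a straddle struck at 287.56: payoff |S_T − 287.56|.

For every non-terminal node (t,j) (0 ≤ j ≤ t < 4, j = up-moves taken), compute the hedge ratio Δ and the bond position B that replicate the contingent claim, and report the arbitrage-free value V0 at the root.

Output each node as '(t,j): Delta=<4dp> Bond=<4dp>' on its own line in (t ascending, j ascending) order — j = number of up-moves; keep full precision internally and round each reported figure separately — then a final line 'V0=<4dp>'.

Since d<R<u, set p* = (R−d)/(u−d) = 0.6667; price each node as the discounted p*-expectation of its children.
Payoff layer (t=4): V(4,0)=247.1918, V(4,1)=218.5091, V(4,2)=169.4466, V(4,3)=85.5239, V(4,4)=58.0281
(3,0): S=53.1161. Δ = (V_up−V_dn)/(S_up−S_dn) = (218.5091−247.1918)/(69.0509−40.3682) = -1.0000. V = [p*·218.5091 + (1−p*)·247.1918]/1.12 = 203.6339. B = V − Δ·S = 256.7500.
(3,1): S=90.8565. Δ = (V_up−V_dn)/(S_up−S_dn) = (169.4466−218.5091)/(118.1134−69.0509) = -1.0000. V = [p*·169.4466 + (1−p*)·218.5091]/1.12 = 165.8935. B = V − Δ·S = 256.7500.
(3,2): S=155.4124. Δ = (V_up−V_dn)/(S_up−S_dn) = (85.5239−169.4466)/(202.0361−118.1134) = -1.0000. V = [p*·85.5239 + (1−p*)·169.4466]/1.12 = 101.3376. B = V − Δ·S = 256.7500.
(3,3): S=265.8370. Δ = (V_up−V_dn)/(S_up−S_dn) = (58.0281−85.5239)/(345.5881−202.0361) = -0.1915. V = [p*·58.0281 + (1−p*)·85.5239]/1.12 = 59.9941. B = V − Δ·S = 110.9122.
(2,0): S=69.8896. Δ = (V_up−V_dn)/(S_up−S_dn) = (165.8935−203.6339)/(90.8565−53.1161) = -1.0000. V = [p*·165.8935 + (1−p*)·203.6339]/1.12 = 159.3515. B = V − Δ·S = 229.2411.
(2,1): S=119.5480. Δ = (V_up−V_dn)/(S_up−S_dn) = (101.3376−165.8935)/(155.4124−90.8565) = -1.0000. V = [p*·101.3376 + (1−p*)·165.8935]/1.12 = 109.6931. B = V − Δ·S = 229.2411.
(2,2): S=204.4900. Δ = (V_up−V_dn)/(S_up−S_dn) = (59.9941−101.3376)/(265.8370−155.4124) = -0.3744. V = [p*·59.9941 + (1−p*)·101.3376]/1.12 = 65.8708. B = V − Δ·S = 142.4328.
(1,0): S=91.9600. Δ = (V_up−V_dn)/(S_up−S_dn) = (109.6931−159.3515)/(119.5480−69.8896) = -1.0000. V = [p*·109.6931 + (1−p*)·159.3515]/1.12 = 112.7195. B = V − Δ·S = 204.6795.
(1,1): S=157.3000. Δ = (V_up−V_dn)/(S_up−S_dn) = (65.8708−109.6931)/(204.4900−119.5480) = -0.5159. V = [p*·65.8708 + (1−p*)·109.6931]/1.12 = 71.8555. B = V − Δ·S = 153.0080.
(0,0): S=121.0000. Δ = (V_up−V_dn)/(S_up−S_dn) = (71.8555−112.7195)/(157.3000−91.9600) = -0.6254. V = [p*·71.8555 + (1−p*)·112.7195]/1.12 = 76.3186. B = V − Δ·S = 151.9927.
The time-0 hedge costs 76.3186, which is the no-arbitrage price.

(0,0): Delta=-0.6254 Bond=151.9927
(1,0): Delta=-1.0000 Bond=204.6795
(1,1): Delta=-0.5159 Bond=153.0080
(2,0): Delta=-1.0000 Bond=229.2411
(2,1): Delta=-1.0000 Bond=229.2411
(2,2): Delta=-0.3744 Bond=142.4328
(3,0): Delta=-1.0000 Bond=256.7500
(3,1): Delta=-1.0000 Bond=256.7500
(3,2): Delta=-1.0000 Bond=256.7500
(3,3): Delta=-0.1915 Bond=110.9122
V0=76.3186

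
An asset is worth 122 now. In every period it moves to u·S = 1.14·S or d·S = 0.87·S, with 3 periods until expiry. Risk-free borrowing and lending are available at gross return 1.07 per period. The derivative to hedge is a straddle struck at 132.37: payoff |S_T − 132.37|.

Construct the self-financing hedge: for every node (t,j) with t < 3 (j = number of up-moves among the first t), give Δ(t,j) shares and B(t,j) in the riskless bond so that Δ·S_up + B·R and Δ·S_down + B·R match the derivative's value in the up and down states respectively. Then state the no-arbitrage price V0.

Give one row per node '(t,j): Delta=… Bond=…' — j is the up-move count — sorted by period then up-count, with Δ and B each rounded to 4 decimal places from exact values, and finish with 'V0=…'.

(0,0): Delta=0.3591 Bond=-21.7771
(1,0): Delta=-0.7309 Bond=92.3949
(1,1): Delta=0.6503 Bond=-63.7953
(2,0): Delta=-1.0000 Bond=123.7103
(2,1): Delta=-0.6590 Bond=90.1658
(2,2): Delta=1.0000 Bond=-123.7103
V0=22.0356

Under the risk-neutral measure, an up-move has probability p* = (R−d)/(u−d) = 0.7407 and values discount at R = 1.07.
Payoff layer (t=3): V(3,0)=52.0326, V(3,1)=27.1003, V(3,2)=5.5695, V(3,3)=48.3784
Node (2,0) S=92.3418: V=(p*·27.1003+(1−p*)·52.0326)/1.07=31.3685; Δ=(27.1003−52.0326)/(105.2697−80.3374)=-1.0000; B=V−Δ·S=123.7103
Node (2,1) S=120.9996: V=(p*·5.5695+(1−p*)·27.1003)/1.07=10.4221; Δ=(5.5695−27.1003)/(137.9395−105.2697)=-0.6590; B=V−Δ·S=90.1658
Node (2,2) S=158.5512: V=(p*·48.3784+(1−p*)·5.5695)/1.07=34.8409; Δ=(48.3784−5.5695)/(180.7484−137.9395)=1.0000; B=V−Δ·S=-123.7103
Node (1,0) S=106.1400: V=(p*·10.4221+(1−p*)·31.3685)/1.07=14.8155; Δ=(10.4221−31.3685)/(120.9996−92.3418)=-0.7309; B=V−Δ·S=92.3949
Node (1,1) S=139.0800: V=(p*·34.8409+(1−p*)·10.4221)/1.07=26.6450; Δ=(34.8409−10.4221)/(158.5512−120.9996)=0.6503; B=V−Δ·S=-63.7953
Node (0,0) S=122.0000: V=(p*·26.6450+(1−p*)·14.8155)/1.07=22.0356; Δ=(26.6450−14.8155)/(139.0800−106.1400)=0.3591; B=V−Δ·S=-21.7771
Check: Δ(0,0)·S0 + B(0,0) = 22.0356 = V0.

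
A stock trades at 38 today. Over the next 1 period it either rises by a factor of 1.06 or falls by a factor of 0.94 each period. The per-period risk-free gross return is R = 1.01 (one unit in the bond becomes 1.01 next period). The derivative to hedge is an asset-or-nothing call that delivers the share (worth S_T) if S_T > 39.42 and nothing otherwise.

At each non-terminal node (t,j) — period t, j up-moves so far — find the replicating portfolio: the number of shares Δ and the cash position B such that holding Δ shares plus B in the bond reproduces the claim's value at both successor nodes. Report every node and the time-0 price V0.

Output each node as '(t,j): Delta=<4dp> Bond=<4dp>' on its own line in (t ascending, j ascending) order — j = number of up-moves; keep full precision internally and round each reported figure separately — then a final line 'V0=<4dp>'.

(0,0): Delta=8.8333 Bond=-312.4026
V0=23.2640

The replicating-portfolio and risk-neutral prices coincide; use p* = (1.01−0.94)/(1.06−0.94) = 0.5833 for the latter.
Payoff layer (t=1): V(1,0)=0.0000, V(1,1)=40.2800
Node (0,0) S=38.0000: V=(p*·40.2800+(1−p*)·0.0000)/1.01=23.2640; Δ=(40.2800−0.0000)/(40.2800−35.7200)=8.8333; B=V−Δ·S=-312.4026
Each (Δ,B) replicates both successor values, so the strategy is self-financing and V0 is arbitrage-free.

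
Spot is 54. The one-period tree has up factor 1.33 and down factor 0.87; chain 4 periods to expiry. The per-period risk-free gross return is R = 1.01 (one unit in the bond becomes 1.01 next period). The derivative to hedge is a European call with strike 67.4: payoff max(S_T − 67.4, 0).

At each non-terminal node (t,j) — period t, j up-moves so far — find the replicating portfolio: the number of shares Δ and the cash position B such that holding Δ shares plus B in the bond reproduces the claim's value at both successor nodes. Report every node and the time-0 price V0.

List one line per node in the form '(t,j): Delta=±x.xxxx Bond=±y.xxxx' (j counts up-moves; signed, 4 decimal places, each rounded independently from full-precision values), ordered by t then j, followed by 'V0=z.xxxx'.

(0,0): Delta=0.4377 Bond=-18.2813
(1,0): Delta=0.2547 Bond=-9.8679
(1,1): Delta=0.7113 Bond=-38.1125
(2,0): Delta=0.0785 Bond=-2.7647
(2,1): Delta=0.5182 Bond=-26.4281
(2,2): Delta=1.0000 Bond=-66.0720
(3,0): Delta=0.0000 Bond=0.0000
(3,1): Delta=0.1959 Bond=-9.1748
(3,2): Delta=1.0000 Bond=-66.7327
(3,3): Delta=1.0000 Bond=-66.7327
V0=5.3548

The replicating-portfolio and risk-neutral prices coincide; use p* = (1.01−0.87)/(1.33−0.87) = 0.3043 for the latter.
Terminal values V(4,·): V(4,0)=0.0000, V(4,1)=0.0000, V(4,2)=4.8995, V(4,3)=43.1269, V(4,4)=101.5664
  t=3,j=0: stock 35.5592 → up 47.2937 (V=0.0000), down 30.9365 (V=0.0000). Price 0.0000; hedge Δ=0.0000, bond B=0.0000.
  t=3,j=1: stock 54.3606 → up 72.2995 (V=4.8995), down 47.2937 (V=0.0000). Price 1.4764; hedge Δ=0.1959, bond B=-9.1748.
  t=3,j=2: stock 83.1029 → up 110.5269 (V=43.1269), down 72.2995 (V=4.8995). Price 16.3702; hedge Δ=1.0000, bond B=-66.7327.
  t=3,j=3: stock 127.0424 → up 168.9664 (V=101.5664), down 110.5269 (V=43.1269). Price 60.3097; hedge Δ=1.0000, bond B=-66.7327.
  t=2,j=0: stock 40.8726 → up 54.3606 (V=1.4764), down 35.5592 (V=0.0000). Price 0.4449; hedge Δ=0.0785, bond B=-2.7647.
  t=2,j=1: stock 62.4834 → up 83.1029 (V=16.3702), down 54.3606 (V=1.4764). Price 5.9498; hedge Δ=0.5182, bond B=-26.4281.
  t=2,j=2: stock 95.5206 → up 127.0424 (V=60.3097), down 83.1029 (V=16.3702). Price 29.4486; hedge Δ=1.0000, bond B=-66.0720.
  t=1,j=0: stock 46.9800 → up 62.4834 (V=5.9498), down 40.8726 (V=0.4449). Price 2.0993; hedge Δ=0.2547, bond B=-9.8679.
  t=1,j=1: stock 71.8200 → up 95.5206 (V=29.4486), down 62.4834 (V=5.9498). Price 12.9719; hedge Δ=0.7113, bond B=-38.1125.
  t=0,j=0: stock 54.0000 → up 71.8200 (V=12.9719), down 46.9800 (V=2.0993). Price 5.3548; hedge Δ=0.4377, bond B=-18.2813.
Check: Δ(0,0)·S0 + B(0,0) = 5.3548 = V0.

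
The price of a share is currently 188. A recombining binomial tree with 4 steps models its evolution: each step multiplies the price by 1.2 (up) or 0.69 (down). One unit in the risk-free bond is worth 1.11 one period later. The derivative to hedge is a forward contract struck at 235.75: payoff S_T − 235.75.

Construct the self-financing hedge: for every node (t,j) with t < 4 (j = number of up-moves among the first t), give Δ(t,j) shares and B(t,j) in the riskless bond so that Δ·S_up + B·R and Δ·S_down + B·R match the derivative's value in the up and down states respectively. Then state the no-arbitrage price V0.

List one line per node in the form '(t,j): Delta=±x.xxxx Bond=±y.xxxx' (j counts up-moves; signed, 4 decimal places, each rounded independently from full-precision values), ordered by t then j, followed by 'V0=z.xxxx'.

Under the risk-neutral measure, an up-move has probability p* = (R−d)/(u−d) = 0.8235 and values discount at R = 1.11.
Terminal values V(4,·): V(4,0)=-193.1358, V(4,1)=-161.6384, V(4,2)=-106.8602, V(4,3)=-11.5938, V(4,4)=154.0868
(3,0): S=61.7597. Δ = (V_up−V_dn)/(S_up−S_dn) = (-161.6384−-193.1358)/(74.1116−42.6142) = 1.0000. V = [p*·-161.6384 + (1−p*)·-193.1358]/1.11 = -150.6277. B = V − Δ·S = -212.3874.
(3,1): S=107.4082. Δ = (V_up−V_dn)/(S_up−S_dn) = (-106.8602−-161.6384)/(128.8898−74.1116) = 1.0000. V = [p*·-106.8602 + (1−p*)·-161.6384]/1.11 = -104.9792. B = V − Δ·S = -212.3874.
(3,2): S=186.7968. Δ = (V_up−V_dn)/(S_up−S_dn) = (-11.5938−-106.8602)/(224.1562−128.8898) = 1.0000. V = [p*·-11.5938 + (1−p*)·-106.8602]/1.11 = -25.5906. B = V − Δ·S = -212.3874.
(3,3): S=324.8640. Δ = (V_up−V_dn)/(S_up−S_dn) = (154.0868−-11.5938)/(389.8368−224.1562) = 1.0000. V = [p*·154.0868 + (1−p*)·-11.5938]/1.11 = 112.4766. B = V − Δ·S = -212.3874.
(2,0): S=89.5068. Δ = (V_up−V_dn)/(S_up−S_dn) = (-104.9792−-150.6277)/(107.4082−61.7597) = 1.0000. V = [p*·-104.9792 + (1−p*)·-150.6277]/1.11 = -101.8332. B = V − Δ·S = -191.3400.
(2,1): S=155.6640. Δ = (V_up−V_dn)/(S_up−S_dn) = (-25.5906−-104.9792)/(186.7968−107.4082) = 1.0000. V = [p*·-25.5906 + (1−p*)·-104.9792]/1.11 = -35.6760. B = V − Δ·S = -191.3400.
(2,2): S=270.7200. Δ = (V_up−V_dn)/(S_up−S_dn) = (112.4766−-25.5906)/(324.8640−186.7968) = 1.0000. V = [p*·112.4766 + (1−p*)·-25.5906]/1.11 = 79.3800. B = V − Δ·S = -191.3400.
(1,0): S=129.7200. Δ = (V_up−V_dn)/(S_up−S_dn) = (-35.6760−-101.8332)/(155.6640−89.5068) = 1.0000. V = [p*·-35.6760 + (1−p*)·-101.8332]/1.11 = -42.6584. B = V − Δ·S = -172.3784.
(1,1): S=225.6000. Δ = (V_up−V_dn)/(S_up−S_dn) = (79.3800−-35.6760)/(270.7200−155.6640) = 1.0000. V = [p*·79.3800 + (1−p*)·-35.6760]/1.11 = 53.2216. B = V − Δ·S = -172.3784.
(0,0): S=188.0000. Δ = (V_up−V_dn)/(S_up−S_dn) = (53.2216−-42.6584)/(225.6000−129.7200) = 1.0000. V = [p*·53.2216 + (1−p*)·-42.6584]/1.11 = 32.7042. B = V − Δ·S = -155.2958.
Check: Δ(0,0)·S0 + B(0,0) = 32.7042 = V0.

(0,0): Delta=1.0000 Bond=-155.2958
(1,0): Delta=1.0000 Bond=-172.3784
(1,1): Delta=1.0000 Bond=-172.3784
(2,0): Delta=1.0000 Bond=-191.3400
(2,1): Delta=1.0000 Bond=-191.3400
(2,2): Delta=1.0000 Bond=-191.3400
(3,0): Delta=1.0000 Bond=-212.3874
(3,1): Delta=1.0000 Bond=-212.3874
(3,2): Delta=1.0000 Bond=-212.3874
(3,3): Delta=1.0000 Bond=-212.3874
V0=32.7042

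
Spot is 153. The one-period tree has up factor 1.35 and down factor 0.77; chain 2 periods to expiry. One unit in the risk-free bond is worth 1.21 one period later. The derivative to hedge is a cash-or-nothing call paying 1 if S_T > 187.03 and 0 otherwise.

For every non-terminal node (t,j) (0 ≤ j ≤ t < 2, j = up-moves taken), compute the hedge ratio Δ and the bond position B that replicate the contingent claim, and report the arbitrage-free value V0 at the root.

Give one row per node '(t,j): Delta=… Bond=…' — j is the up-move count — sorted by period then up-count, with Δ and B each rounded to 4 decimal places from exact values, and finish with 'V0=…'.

Since d<R<u, set p* = (R−d)/(u−d) = 0.7586; price each node as the discounted p*-expectation of its children.
Terminal payoffs: V(2,0)=0.0000, V(2,1)=0.0000, V(2,2)=1.0000
(1,0): S=117.8100. Δ = (V_up−V_dn)/(S_up−S_dn) = (0.0000−0.0000)/(159.0435−90.7137) = 0.0000. V = [p*·0.0000 + (1−p*)·0.0000]/1.21 = 0.0000. B = V − Δ·S = 0.0000.
(1,1): S=206.5500. Δ = (V_up−V_dn)/(S_up−S_dn) = (1.0000−0.0000)/(278.8425−159.0435) = 0.0083. V = [p*·1.0000 + (1−p*)·0.0000]/1.21 = 0.6270. B = V − Δ·S = -1.0972.
(0,0): S=153.0000. Δ = (V_up−V_dn)/(S_up−S_dn) = (0.6270−0.0000)/(206.5500−117.8100) = 0.0071. V = [p*·0.6270 + (1−p*)·0.0000]/1.21 = 0.3931. B = V − Δ·S = -0.6879.
The time-0 hedge costs 0.3931, which is the no-arbitrage price.

(0,0): Delta=0.0071 Bond=-0.6879
(1,0): Delta=0.0000 Bond=0.0000
(1,1): Delta=0.0083 Bond=-1.0972
V0=0.3931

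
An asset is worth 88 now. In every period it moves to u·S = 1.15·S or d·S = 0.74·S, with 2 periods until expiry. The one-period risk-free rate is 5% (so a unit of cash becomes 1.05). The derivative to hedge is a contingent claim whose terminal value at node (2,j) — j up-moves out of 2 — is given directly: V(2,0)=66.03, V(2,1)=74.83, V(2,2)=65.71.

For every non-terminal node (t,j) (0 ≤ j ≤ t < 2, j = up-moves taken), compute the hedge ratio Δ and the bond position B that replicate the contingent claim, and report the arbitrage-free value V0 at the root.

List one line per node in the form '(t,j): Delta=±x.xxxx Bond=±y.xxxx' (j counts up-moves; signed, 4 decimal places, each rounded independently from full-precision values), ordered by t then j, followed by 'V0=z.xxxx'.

No-arbitrage ⇒ martingale measure with p* = (R−d)/(u−d) = 0.7561.
Payoff layer (t=2): V(2,0)=66.0300, V(2,1)=74.8300, V(2,2)=65.7100
Node (1,0) S=65.1200: V=(p*·74.8300+(1−p*)·66.0300)/1.05=69.2225; Δ=(74.8300−66.0300)/(74.8880−48.1888)=0.3296; B=V−Δ·S=47.7591
Node (1,1) S=101.2000: V=(p*·65.7100+(1−p*)·74.8300)/1.05=64.6994; Δ=(65.7100−74.8300)/(116.3800−74.8880)=-0.2198; B=V−Δ·S=86.9433
Node (0,0) S=88.0000: V=(p*·64.6994+(1−p*)·69.2225)/1.05=62.6692; Δ=(64.6994−69.2225)/(101.2000−65.1200)=-0.1254; B=V−Δ·S=73.7011
Each (Δ,B) replicates both successor values, so the strategy is self-financing and V0 is arbitrage-free.

(0,0): Delta=-0.1254 Bond=73.7011
(1,0): Delta=0.3296 Bond=47.7591
(1,1): Delta=-0.2198 Bond=86.9433
V0=62.6692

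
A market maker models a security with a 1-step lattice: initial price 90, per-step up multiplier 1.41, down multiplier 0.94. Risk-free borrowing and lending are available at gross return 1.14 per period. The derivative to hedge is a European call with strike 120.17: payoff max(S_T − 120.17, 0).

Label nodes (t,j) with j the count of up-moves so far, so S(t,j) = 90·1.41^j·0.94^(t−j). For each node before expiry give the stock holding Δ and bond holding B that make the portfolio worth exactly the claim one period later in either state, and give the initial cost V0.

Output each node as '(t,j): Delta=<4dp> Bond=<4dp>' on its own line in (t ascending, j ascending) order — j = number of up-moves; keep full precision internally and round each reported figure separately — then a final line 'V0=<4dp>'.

(0,0): Delta=0.1591 Bond=-11.8070
V0=2.5121

No-arbitrage ⇒ martingale measure with p* = (R−d)/(u−d) = 0.4255.
At expiry t=1: V(1,0)=0.0000, V(1,1)=6.7300
(0,0): S=90.0000. Δ = (V_up−V_dn)/(S_up−S_dn) = (6.7300−0.0000)/(126.9000−84.6000) = 0.1591. V = [p*·6.7300 + (1−p*)·0.0000]/1.14 = 2.5121. B = V − Δ·S = -11.8070.
The time-0 hedge costs 2.5121, which is the no-arbitrage price.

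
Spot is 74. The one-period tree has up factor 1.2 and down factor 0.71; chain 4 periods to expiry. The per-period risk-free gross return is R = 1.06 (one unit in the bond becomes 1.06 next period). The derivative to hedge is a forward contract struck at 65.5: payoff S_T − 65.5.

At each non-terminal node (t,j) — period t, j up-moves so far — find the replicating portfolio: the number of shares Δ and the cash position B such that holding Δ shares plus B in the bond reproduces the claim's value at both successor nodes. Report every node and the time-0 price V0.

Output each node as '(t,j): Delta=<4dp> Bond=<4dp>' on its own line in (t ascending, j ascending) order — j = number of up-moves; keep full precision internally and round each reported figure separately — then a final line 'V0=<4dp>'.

(0,0): Delta=1.0000 Bond=-51.8821
(1,0): Delta=1.0000 Bond=-54.9951
(1,1): Delta=1.0000 Bond=-54.9951
(2,0): Delta=1.0000 Bond=-58.2948
(2,1): Delta=1.0000 Bond=-58.2948
(2,2): Delta=1.0000 Bond=-58.2948
(3,0): Delta=1.0000 Bond=-61.7925
(3,1): Delta=1.0000 Bond=-61.7925
(3,2): Delta=1.0000 Bond=-61.7925
(3,3): Delta=1.0000 Bond=-61.7925
V0=22.1179

Under the risk-neutral measure, an up-move has probability p* = (R−d)/(u−d) = 0.7143 and values discount at R = 1.06.
Terminal payoffs: V(4,0)=-46.6954, V(4,1)=-33.7175, V(4,2)=-11.7831, V(4,3)=25.2891, V(4,4)=87.9464
  t=3,j=0: stock 26.4854 → up 31.7825 (V=-33.7175), down 18.8046 (V=-46.6954). Price -35.3070; hedge Δ=1.0000, bond B=-61.7925.
  t=3,j=1: stock 44.7641 → up 53.7169 (V=-11.7831), down 31.7825 (V=-33.7175). Price -17.0284; hedge Δ=1.0000, bond B=-61.7925.
  t=3,j=2: stock 75.6576 → up 90.7891 (V=25.2891), down 53.7169 (V=-11.7831). Price 13.8651; hedge Δ=1.0000, bond B=-61.7925.
  t=3,j=3: stock 127.8720 → up 153.4464 (V=87.9464), down 90.7891 (V=25.2891). Price 66.0795; hedge Δ=1.0000, bond B=-61.7925.
  t=2,j=0: stock 37.3034 → up 44.7641 (V=-17.0284), down 26.4854 (V=-35.3070). Price -20.9914; hedge Δ=1.0000, bond B=-58.2948.
  t=2,j=1: stock 63.0480 → up 75.6576 (V=13.8651), down 44.7641 (V=-17.0284). Price 4.7532; hedge Δ=1.0000, bond B=-58.2948.
  t=2,j=2: stock 106.5600 → up 127.8720 (V=66.0795), down 75.6576 (V=13.8651). Price 48.2652; hedge Δ=1.0000, bond B=-58.2948.
  t=1,j=0: stock 52.5400 → up 63.0480 (V=4.7532), down 37.3034 (V=-20.9914). Price -2.4551; hedge Δ=1.0000, bond B=-54.9951.
  t=1,j=1: stock 88.8000 → up 106.5600 (V=48.2652), down 63.0480 (V=4.7532). Price 33.8049; hedge Δ=1.0000, bond B=-54.9951.
  t=0,j=0: stock 74.0000 → up 88.8000 (V=33.8049), down 52.5400 (V=-2.4551). Price 22.1179; hedge Δ=1.0000, bond B=-51.8821.
Root portfolio cost Δ·74+B reproduces V0=22.1179.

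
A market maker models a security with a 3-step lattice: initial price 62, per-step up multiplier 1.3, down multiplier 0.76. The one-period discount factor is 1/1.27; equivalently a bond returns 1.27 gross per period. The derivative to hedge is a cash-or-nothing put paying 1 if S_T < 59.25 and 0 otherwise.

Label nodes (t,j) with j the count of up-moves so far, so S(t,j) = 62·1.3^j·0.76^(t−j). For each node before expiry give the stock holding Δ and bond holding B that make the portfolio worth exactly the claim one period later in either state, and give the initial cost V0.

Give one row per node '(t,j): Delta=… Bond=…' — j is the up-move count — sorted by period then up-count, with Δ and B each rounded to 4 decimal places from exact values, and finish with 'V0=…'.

Risk-neutral probability p* = (R−d)/(u−d) = (1.27−0.76)/(1.3−0.76) = 0.9444.
At expiry t=3: V(3,0)=1.0000, V(3,1)=1.0000, V(3,2)=0.0000, V(3,3)=0.0000
  t=2,j=0: stock 35.8112 → up 46.5546 (V=1.0000), down 27.2165 (V=1.0000). Price 0.7874; hedge Δ=0.0000, bond B=0.7874.
  t=2,j=1: stock 61.2560 → up 79.6328 (V=0.0000), down 46.5546 (V=1.0000). Price 0.0437; hedge Δ=-0.0302, bond B=1.8956.
  t=2,j=2: stock 104.7800 → up 136.2140 (V=0.0000), down 79.6328 (V=0.0000). Price 0.0000; hedge Δ=0.0000, bond B=0.0000.
  t=1,j=0: stock 47.1200 → up 61.2560 (V=0.0437), down 35.8112 (V=0.7874). Price 0.0670; hedge Δ=-0.0292, bond B=1.4441.
  t=1,j=1: stock 80.6000 → up 104.7800 (V=0.0000), down 61.2560 (V=0.0437). Price 0.0019; hedge Δ=-0.0010, bond B=0.0829.
  t=0,j=0: stock 62.0000 → up 80.6000 (V=0.0019), down 47.1200 (V=0.0670). Price 0.0044; hedge Δ=-0.0019, bond B=0.1248.
Self-financing check: at every node Δ·S+B equals the discounted successor values.

(0,0): Delta=-0.0019 Bond=0.1248
(1,0): Delta=-0.0292 Bond=1.4441
(1,1): Delta=-0.0010 Bond=0.0829
(2,0): Delta=0.0000 Bond=0.7874
(2,1): Delta=-0.0302 Bond=1.8956
(2,2): Delta=0.0000 Bond=0.0000
V0=0.0044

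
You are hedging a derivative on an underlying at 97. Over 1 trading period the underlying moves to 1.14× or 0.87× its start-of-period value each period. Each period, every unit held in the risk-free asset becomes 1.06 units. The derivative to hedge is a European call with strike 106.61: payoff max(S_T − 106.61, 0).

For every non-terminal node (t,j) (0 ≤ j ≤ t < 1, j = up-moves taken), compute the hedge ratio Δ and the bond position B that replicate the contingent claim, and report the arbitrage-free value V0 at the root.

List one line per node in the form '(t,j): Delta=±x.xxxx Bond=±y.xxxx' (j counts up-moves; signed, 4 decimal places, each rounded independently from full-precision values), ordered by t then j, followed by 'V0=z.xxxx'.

(0,0): Delta=0.1516 Bond=-12.0681
V0=2.6356

The replicating-portfolio and risk-neutral prices coincide; use p* = (1.06−0.87)/(1.14−0.87) = 0.7037 for the latter.
Payoff layer (t=1): V(1,0)=0.0000, V(1,1)=3.9700
(0,0): S=97.0000. Δ = (V_up−V_dn)/(S_up−S_dn) = (3.9700−0.0000)/(110.5800−84.3900) = 0.1516. V = [p*·3.9700 + (1−p*)·0.0000]/1.06 = 2.6356. B = V − Δ·S = -12.0681.
Each (Δ,B) replicates both successor values, so the strategy is self-financing and V0 is arbitrage-free.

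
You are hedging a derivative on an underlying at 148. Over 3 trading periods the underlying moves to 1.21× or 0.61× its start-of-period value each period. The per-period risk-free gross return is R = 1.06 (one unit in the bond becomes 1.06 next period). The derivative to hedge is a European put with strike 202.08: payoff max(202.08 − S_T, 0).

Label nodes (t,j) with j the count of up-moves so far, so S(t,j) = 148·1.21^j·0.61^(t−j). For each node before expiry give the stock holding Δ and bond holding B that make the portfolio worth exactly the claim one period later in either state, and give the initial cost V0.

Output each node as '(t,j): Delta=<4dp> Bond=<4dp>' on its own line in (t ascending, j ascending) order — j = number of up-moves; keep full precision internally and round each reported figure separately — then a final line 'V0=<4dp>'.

The replicating-portfolio and risk-neutral prices coincide; use p* = (1.06−0.61)/(1.21−0.61) = 0.7500 for the latter.
Terminal values V(3,·): V(3,0)=168.4868, V(3,1)=135.4443, V(3,2)=69.9011, V(3,3)=0.0000
Node (2,0) S=55.0708: V=(p*·135.4443+(1−p*)·168.4868)/1.06=135.5707; Δ=(135.4443−168.4868)/(66.6357−33.5932)=-1.0000; B=V−Δ·S=190.6415
Node (2,1) S=109.2388: V=(p*·69.9011+(1−p*)·135.4443)/1.06=81.4027; Δ=(69.9011−135.4443)/(132.1789−66.6357)=-1.0000; B=V−Δ·S=190.6415
Node (2,2) S=216.6868: V=(p*·0.0000+(1−p*)·69.9011)/1.06=16.4861; Δ=(0.0000−69.9011)/(262.1910−132.1789)=-0.5377; B=V−Δ·S=132.9879
Node (1,0) S=90.2800: V=(p*·81.4027+(1−p*)·135.5707)/1.06=89.5705; Δ=(81.4027−135.5707)/(109.2388−55.0708)=-1.0000; B=V−Δ·S=179.8505
Node (1,1) S=179.0800: V=(p*·16.4861+(1−p*)·81.4027)/1.06=30.8634; Δ=(16.4861−81.4027)/(216.6868−109.2388)=-0.6042; B=V−Δ·S=139.0578
Node (0,0) S=148.0000: V=(p*·30.8634+(1−p*)·89.5705)/1.06=42.9625; Δ=(30.8634−89.5705)/(179.0800−90.2800)=-0.6611; B=V−Δ·S=140.8075
The time-0 hedge costs 42.9625, which is the no-arbitrage price.

(0,0): Delta=-0.6611 Bond=140.8075
(1,0): Delta=-1.0000 Bond=179.8505
(1,1): Delta=-0.6042 Bond=139.0578
(2,0): Delta=-1.0000 Bond=190.6415
(2,1): Delta=-1.0000 Bond=190.6415
(2,2): Delta=-0.5377 Bond=132.9879
V0=42.9625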